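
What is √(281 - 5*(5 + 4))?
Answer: 2*√59 ≈ 15.362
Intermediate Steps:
√(281 - 5*(5 + 4)) = √(281 - 5*9) = √(281 - 45) = √236 = 2*√59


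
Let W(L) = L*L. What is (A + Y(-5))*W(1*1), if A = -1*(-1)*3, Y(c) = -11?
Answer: -8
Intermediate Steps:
A = 3 (A = 1*3 = 3)
W(L) = L²
(A + Y(-5))*W(1*1) = (3 - 11)*(1*1)² = -8*1² = -8*1 = -8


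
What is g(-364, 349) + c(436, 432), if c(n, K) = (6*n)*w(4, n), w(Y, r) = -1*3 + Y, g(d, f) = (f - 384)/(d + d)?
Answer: 272069/104 ≈ 2616.0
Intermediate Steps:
g(d, f) = (-384 + f)/(2*d) (g(d, f) = (-384 + f)/((2*d)) = (-384 + f)*(1/(2*d)) = (-384 + f)/(2*d))
w(Y, r) = -3 + Y
c(n, K) = 6*n (c(n, K) = (6*n)*(-3 + 4) = (6*n)*1 = 6*n)
g(-364, 349) + c(436, 432) = (½)*(-384 + 349)/(-364) + 6*436 = (½)*(-1/364)*(-35) + 2616 = 5/104 + 2616 = 272069/104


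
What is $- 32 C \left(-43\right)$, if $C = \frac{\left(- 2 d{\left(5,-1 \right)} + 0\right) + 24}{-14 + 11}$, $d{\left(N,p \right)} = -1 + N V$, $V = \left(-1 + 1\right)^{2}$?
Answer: $- \frac{35776}{3} \approx -11925.0$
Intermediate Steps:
$V = 0$ ($V = 0^{2} = 0$)
$d{\left(N,p \right)} = -1$ ($d{\left(N,p \right)} = -1 + N 0 = -1 + 0 = -1$)
$C = - \frac{26}{3}$ ($C = \frac{\left(\left(-2\right) \left(-1\right) + 0\right) + 24}{-14 + 11} = \frac{\left(2 + 0\right) + 24}{-3} = \left(2 + 24\right) \left(- \frac{1}{3}\right) = 26 \left(- \frac{1}{3}\right) = - \frac{26}{3} \approx -8.6667$)
$- 32 C \left(-43\right) = \left(-32\right) \left(- \frac{26}{3}\right) \left(-43\right) = \frac{832}{3} \left(-43\right) = - \frac{35776}{3}$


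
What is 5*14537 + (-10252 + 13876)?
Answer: 76309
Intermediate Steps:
5*14537 + (-10252 + 13876) = 72685 + 3624 = 76309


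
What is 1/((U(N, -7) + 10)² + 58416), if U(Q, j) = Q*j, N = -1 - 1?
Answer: 1/58992 ≈ 1.6951e-5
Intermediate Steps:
N = -2
1/((U(N, -7) + 10)² + 58416) = 1/((-2*(-7) + 10)² + 58416) = 1/((14 + 10)² + 58416) = 1/(24² + 58416) = 1/(576 + 58416) = 1/58992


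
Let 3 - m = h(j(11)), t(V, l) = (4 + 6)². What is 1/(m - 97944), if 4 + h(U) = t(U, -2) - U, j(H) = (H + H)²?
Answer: -1/97553 ≈ -1.0251e-5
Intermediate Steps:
j(H) = 4*H² (j(H) = (2*H)² = 4*H²)
t(V, l) = 100 (t(V, l) = 10² = 100)
h(U) = 96 - U (h(U) = -4 + (100 - U) = 96 - U)
m = 391 (m = 3 - (96 - 4*11²) = 3 - (96 - 4*121) = 3 - (96 - 1*484) = 3 - (96 - 484) = 3 - 1*(-388) = 3 + 388 = 391)
1/(m - 97944) = 1/(391 - 97944) = 1/(-97553) = -1/97553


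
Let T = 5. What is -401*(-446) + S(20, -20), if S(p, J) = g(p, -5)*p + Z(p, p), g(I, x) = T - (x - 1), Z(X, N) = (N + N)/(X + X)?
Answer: 179067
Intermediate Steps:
Z(X, N) = N/X (Z(X, N) = (2*N)/((2*X)) = (2*N)*(1/(2*X)) = N/X)
g(I, x) = 6 - x (g(I, x) = 5 - (x - 1) = 5 - (-1 + x) = 5 + (1 - x) = 6 - x)
S(p, J) = 1 + 11*p (S(p, J) = (6 - 1*(-5))*p + p/p = (6 + 5)*p + 1 = 11*p + 1 = 1 + 11*p)
-401*(-446) + S(20, -20) = -401*(-446) + (1 + 11*20) = 178846 + (1 + 220) = 178846 + 221 = 179067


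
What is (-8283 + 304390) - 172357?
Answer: 123750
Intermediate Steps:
(-8283 + 304390) - 172357 = 296107 - 172357 = 123750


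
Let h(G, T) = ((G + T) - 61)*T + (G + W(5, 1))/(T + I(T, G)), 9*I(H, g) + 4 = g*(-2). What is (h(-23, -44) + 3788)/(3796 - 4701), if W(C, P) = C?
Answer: -555807/53395 ≈ -10.409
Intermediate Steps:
I(H, g) = -4/9 - 2*g/9 (I(H, g) = -4/9 + (g*(-2))/9 = -4/9 + (-2*g)/9 = -4/9 - 2*g/9)
h(G, T) = T*(-61 + G + T) + (5 + G)/(-4/9 + T - 2*G/9) (h(G, T) = ((G + T) - 61)*T + (G + 5)/(T + (-4/9 - 2*G/9)) = (-61 + G + T)*T + (5 + G)/(-4/9 + T - 2*G/9) = T*(-61 + G + T) + (5 + G)/(-4/9 + T - 2*G/9))
(h(-23, -44) + 3788)/(3796 - 4701) = ((-45 - 244*(-44) - 9*(-23) - 9*(-44)³ + 553*(-44)² - 118*(-23)*(-44) - 7*(-23)*(-44)² + 2*(-44)*(-23)²)/(4 - 9*(-44) + 2*(-23)) + 3788)/(3796 - 4701) = ((-45 + 10736 + 207 - 9*(-85184) + 553*1936 - 119416 - 7*(-23)*1936 + 2*(-44)*529)/(4 + 396 - 46) + 3788)/(-905) = ((-45 + 10736 + 207 + 766656 + 1070608 - 119416 + 311696 - 46552)/354 + 3788)*(-1/905) = ((1/354)*1993890 + 3788)*(-1/905) = (332315/59 + 3788)*(-1/905) = (555807/59)*(-1/905) = -555807/53395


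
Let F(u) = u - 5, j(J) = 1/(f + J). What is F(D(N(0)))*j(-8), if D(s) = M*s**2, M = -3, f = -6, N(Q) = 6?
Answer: 113/14 ≈ 8.0714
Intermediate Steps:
j(J) = 1/(-6 + J)
D(s) = -3*s**2
F(u) = -5 + u
F(D(N(0)))*j(-8) = (-5 - 3*6**2)/(-6 - 8) = (-5 - 3*36)/(-14) = (-5 - 108)*(-1/14) = -113*(-1/14) = 113/14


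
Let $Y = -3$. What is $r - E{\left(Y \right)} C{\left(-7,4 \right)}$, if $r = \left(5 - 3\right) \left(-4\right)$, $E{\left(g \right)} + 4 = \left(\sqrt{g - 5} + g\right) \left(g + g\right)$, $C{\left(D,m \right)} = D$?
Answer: $90 - 84 i \sqrt{2} \approx 90.0 - 118.79 i$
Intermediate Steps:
$E{\left(g \right)} = -4 + 2 g \left(g + \sqrt{-5 + g}\right)$ ($E{\left(g \right)} = -4 + \left(\sqrt{g - 5} + g\right) \left(g + g\right) = -4 + \left(\sqrt{-5 + g} + g\right) 2 g = -4 + \left(g + \sqrt{-5 + g}\right) 2 g = -4 + 2 g \left(g + \sqrt{-5 + g}\right)$)
$r = -8$ ($r = 2 \left(-4\right) = -8$)
$r - E{\left(Y \right)} C{\left(-7,4 \right)} = -8 - \left(-4 + 2 \left(-3\right)^{2} + 2 \left(-3\right) \sqrt{-5 - 3}\right) \left(-7\right) = -8 - \left(-4 + 2 \cdot 9 + 2 \left(-3\right) \sqrt{-8}\right) \left(-7\right) = -8 - \left(-4 + 18 + 2 \left(-3\right) 2 i \sqrt{2}\right) \left(-7\right) = -8 - \left(-4 + 18 - 12 i \sqrt{2}\right) \left(-7\right) = -8 - \left(14 - 12 i \sqrt{2}\right) \left(-7\right) = -8 - \left(-98 + 84 i \sqrt{2}\right) = -8 + \left(98 - 84 i \sqrt{2}\right) = 90 - 84 i \sqrt{2}$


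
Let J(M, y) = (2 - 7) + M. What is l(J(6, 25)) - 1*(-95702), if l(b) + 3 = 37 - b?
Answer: 95735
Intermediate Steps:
J(M, y) = -5 + M
l(b) = 34 - b (l(b) = -3 + (37 - b) = 34 - b)
l(J(6, 25)) - 1*(-95702) = (34 - (-5 + 6)) - 1*(-95702) = (34 - 1*1) + 95702 = (34 - 1) + 95702 = 33 + 95702 = 95735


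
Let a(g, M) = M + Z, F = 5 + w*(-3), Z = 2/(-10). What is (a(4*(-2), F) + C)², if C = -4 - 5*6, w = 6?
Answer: 55696/25 ≈ 2227.8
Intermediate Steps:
Z = -⅕ (Z = 2*(-⅒) = -⅕ ≈ -0.20000)
C = -34 (C = -4 - 30 = -34)
F = -13 (F = 5 + 6*(-3) = 5 - 18 = -13)
a(g, M) = -⅕ + M (a(g, M) = M - ⅕ = -⅕ + M)
(a(4*(-2), F) + C)² = ((-⅕ - 13) - 34)² = (-66/5 - 34)² = (-236/5)² = 55696/25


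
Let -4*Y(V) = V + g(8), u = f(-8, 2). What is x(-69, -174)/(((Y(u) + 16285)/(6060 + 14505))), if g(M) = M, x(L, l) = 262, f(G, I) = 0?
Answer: 5388030/16283 ≈ 330.90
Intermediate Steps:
u = 0
Y(V) = -2 - V/4 (Y(V) = -(V + 8)/4 = -(8 + V)/4 = -2 - V/4)
x(-69, -174)/(((Y(u) + 16285)/(6060 + 14505))) = 262/((((-2 - 1/4*0) + 16285)/(6060 + 14505))) = 262/((((-2 + 0) + 16285)/20565)) = 262/(((-2 + 16285)*(1/20565))) = 262/((16283*(1/20565))) = 262/(16283/20565) = 262*(20565/16283) = 5388030/16283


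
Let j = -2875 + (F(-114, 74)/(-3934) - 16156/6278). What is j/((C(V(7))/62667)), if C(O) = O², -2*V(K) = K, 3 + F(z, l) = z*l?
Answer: -4450380174261054/302546237 ≈ -1.4710e+7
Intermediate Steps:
F(z, l) = -3 + l*z (F(z, l) = -3 + z*l = -3 + l*z)
V(K) = -K/2
j = -35508163581/12348826 (j = -2875 + ((-3 + 74*(-114))/(-3934) - 16156/6278) = -2875 + ((-3 - 8436)*(-1/3934) - 16156*1/6278) = -2875 + (-8439*(-1/3934) - 8078/3139) = -2875 + (8439/3934 - 8078/3139) = -2875 - 5288831/12348826 = -35508163581/12348826 ≈ -2875.4)
j/((C(V(7))/62667)) = -35508163581/(12348826*((-½*7)²/62667)) = -35508163581/(12348826*((-7/2)²*(1/62667))) = -35508163581/(12348826*((49/4)*(1/62667))) = -35508163581/(12348826*49/250668) = -35508163581/12348826*250668/49 = -4450380174261054/302546237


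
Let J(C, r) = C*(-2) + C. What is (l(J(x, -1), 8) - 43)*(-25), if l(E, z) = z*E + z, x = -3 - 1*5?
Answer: -725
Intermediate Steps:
x = -8 (x = -3 - 5 = -8)
J(C, r) = -C (J(C, r) = -2*C + C = -C)
l(E, z) = z + E*z (l(E, z) = E*z + z = z + E*z)
(l(J(x, -1), 8) - 43)*(-25) = (8*(1 - 1*(-8)) - 43)*(-25) = (8*(1 + 8) - 43)*(-25) = (8*9 - 43)*(-25) = (72 - 43)*(-25) = 29*(-25) = -725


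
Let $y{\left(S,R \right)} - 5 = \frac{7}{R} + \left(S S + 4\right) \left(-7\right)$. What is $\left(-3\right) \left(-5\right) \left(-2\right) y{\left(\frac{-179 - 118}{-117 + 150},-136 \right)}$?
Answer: $\frac{1203705}{68} \approx 17702.0$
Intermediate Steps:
$y{\left(S,R \right)} = -23 - 7 S^{2} + \frac{7}{R}$ ($y{\left(S,R \right)} = 5 + \left(\frac{7}{R} + \left(S S + 4\right) \left(-7\right)\right) = 5 + \left(\frac{7}{R} + \left(S^{2} + 4\right) \left(-7\right)\right) = 5 + \left(\frac{7}{R} + \left(4 + S^{2}\right) \left(-7\right)\right) = 5 - \left(28 - \frac{7}{R} + 7 S^{2}\right) = -23 - 7 S^{2} + \frac{7}{R}$)
$\left(-3\right) \left(-5\right) \left(-2\right) y{\left(\frac{-179 - 118}{-117 + 150},-136 \right)} = \left(-3\right) \left(-5\right) \left(-2\right) \left(-23 - 7 \left(\frac{-179 - 118}{-117 + 150}\right)^{2} + \frac{7}{-136}\right) = 15 \left(-2\right) \left(-23 - 7 \left(- \frac{297}{33}\right)^{2} + 7 \left(- \frac{1}{136}\right)\right) = - 30 \left(-23 - 7 \left(\left(-297\right) \frac{1}{33}\right)^{2} - \frac{7}{136}\right) = - 30 \left(-23 - 7 \left(-9\right)^{2} - \frac{7}{136}\right) = - 30 \left(-23 - 567 - \frac{7}{136}\right) = \left(-30\right) \left(- \frac{80247}{136}\right) = \frac{1203705}{68}$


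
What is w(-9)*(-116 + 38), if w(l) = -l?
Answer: -702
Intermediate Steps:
w(-9)*(-116 + 38) = (-1*(-9))*(-116 + 38) = 9*(-78) = -702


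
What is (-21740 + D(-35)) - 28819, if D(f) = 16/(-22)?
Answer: -556157/11 ≈ -50560.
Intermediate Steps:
D(f) = -8/11 (D(f) = 16*(-1/22) = -8/11)
(-21740 + D(-35)) - 28819 = (-21740 - 8/11) - 28819 = -239148/11 - 28819 = -556157/11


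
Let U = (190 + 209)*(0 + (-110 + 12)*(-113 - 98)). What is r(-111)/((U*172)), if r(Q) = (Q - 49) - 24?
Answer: -23/177386223 ≈ -1.2966e-7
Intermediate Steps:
U = 8250522 (U = 399*(0 - 98*(-211)) = 399*(0 + 20678) = 399*20678 = 8250522)
r(Q) = -73 + Q (r(Q) = (-49 + Q) - 24 = -73 + Q)
r(-111)/((U*172)) = (-73 - 111)/((8250522*172)) = -184/1419089784 = -184*1/1419089784 = -23/177386223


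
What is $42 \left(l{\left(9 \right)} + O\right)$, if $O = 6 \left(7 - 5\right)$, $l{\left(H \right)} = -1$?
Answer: $462$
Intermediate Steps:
$O = 12$ ($O = 6 \cdot 2 = 12$)
$42 \left(l{\left(9 \right)} + O\right) = 42 \left(-1 + 12\right) = 42 \cdot 11 = 462$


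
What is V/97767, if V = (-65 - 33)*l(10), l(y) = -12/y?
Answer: 196/162945 ≈ 0.0012029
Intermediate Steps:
V = 588/5 (V = (-65 - 33)*(-12/10) = -(-1176)/10 = -98*(-6/5) = 588/5 ≈ 117.60)
V/97767 = (588/5)/97767 = (588/5)*(1/97767) = 196/162945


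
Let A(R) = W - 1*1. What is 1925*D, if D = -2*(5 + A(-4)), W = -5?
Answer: 3850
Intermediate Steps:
A(R) = -6 (A(R) = -5 - 1*1 = -5 - 1 = -6)
D = 2 (D = -2*(5 - 6) = -2*(-1) = 2)
1925*D = 1925*2 = 3850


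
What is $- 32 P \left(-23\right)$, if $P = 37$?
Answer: $27232$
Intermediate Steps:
$- 32 P \left(-23\right) = \left(-32\right) 37 \left(-23\right) = \left(-1184\right) \left(-23\right) = 27232$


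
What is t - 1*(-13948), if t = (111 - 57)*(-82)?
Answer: 9520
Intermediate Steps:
t = -4428 (t = 54*(-82) = -4428)
t - 1*(-13948) = -4428 - 1*(-13948) = -4428 + 13948 = 9520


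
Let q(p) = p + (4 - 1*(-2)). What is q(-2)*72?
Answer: 288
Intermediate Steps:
q(p) = 6 + p (q(p) = p + (4 + 2) = p + 6 = 6 + p)
q(-2)*72 = (6 - 2)*72 = 4*72 = 288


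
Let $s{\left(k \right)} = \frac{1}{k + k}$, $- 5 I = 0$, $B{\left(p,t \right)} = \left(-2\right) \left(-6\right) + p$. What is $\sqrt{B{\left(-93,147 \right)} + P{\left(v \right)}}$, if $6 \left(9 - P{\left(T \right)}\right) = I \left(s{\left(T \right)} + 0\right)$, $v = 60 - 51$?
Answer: $6 i \sqrt{2} \approx 8.4853 i$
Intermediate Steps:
$B{\left(p,t \right)} = 12 + p$
$I = 0$ ($I = \left(- \frac{1}{5}\right) 0 = 0$)
$s{\left(k \right)} = \frac{1}{2 k}$
$v = 9$
$P{\left(T \right)} = 9$ ($P{\left(T \right)} = 9 - \frac{0 \left(\frac{1}{2 T} + 0\right)}{6} = 9 - \frac{0 \frac{1}{2 T}}{6} = 9 - 0 = 9 + 0 = 9$)
$\sqrt{B{\left(-93,147 \right)} + P{\left(v \right)}} = \sqrt{\left(12 - 93\right) + 9} = \sqrt{-81 + 9} = \sqrt{-72} = 6 i \sqrt{2}$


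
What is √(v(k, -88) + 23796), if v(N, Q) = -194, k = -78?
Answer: √23602 ≈ 153.63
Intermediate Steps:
√(v(k, -88) + 23796) = √(-194 + 23796) = √23602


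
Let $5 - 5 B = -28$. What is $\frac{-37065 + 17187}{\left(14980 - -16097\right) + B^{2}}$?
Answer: $- \frac{82825}{129669} \approx -0.63874$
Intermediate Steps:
$B = \frac{33}{5}$ ($B = 1 - - \frac{28}{5} = 1 + \frac{28}{5} = \frac{33}{5} \approx 6.6$)
$\frac{-37065 + 17187}{\left(14980 - -16097\right) + B^{2}} = \frac{-37065 + 17187}{\left(14980 - -16097\right) + \left(\frac{33}{5}\right)^{2}} = - \frac{19878}{\left(14980 + 16097\right) + \frac{1089}{25}} = - \frac{19878}{31077 + \frac{1089}{25}} = - \frac{19878}{\frac{778014}{25}} = \left(-19878\right) \frac{25}{778014} = - \frac{82825}{129669}$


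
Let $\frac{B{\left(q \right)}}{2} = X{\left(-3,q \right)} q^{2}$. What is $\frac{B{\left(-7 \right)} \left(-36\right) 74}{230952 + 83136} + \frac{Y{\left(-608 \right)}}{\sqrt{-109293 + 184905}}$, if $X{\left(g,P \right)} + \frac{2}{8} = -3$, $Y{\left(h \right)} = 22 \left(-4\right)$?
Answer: $\frac{70707}{26174} - \frac{44 \sqrt{18903}}{18903} \approx 2.3814$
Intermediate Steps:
$Y{\left(h \right)} = -88$
$X{\left(g,P \right)} = - \frac{13}{4}$ ($X{\left(g,P \right)} = - \frac{1}{4} - 3 = - \frac{13}{4}$)
$B{\left(q \right)} = - \frac{13 q^{2}}{2}$ ($B{\left(q \right)} = 2 \left(- \frac{13 q^{2}}{4}\right) = - \frac{13 q^{2}}{2}$)
$\frac{B{\left(-7 \right)} \left(-36\right) 74}{230952 + 83136} + \frac{Y{\left(-608 \right)}}{\sqrt{-109293 + 184905}} = \frac{- \frac{13 \left(-7\right)^{2}}{2} \left(-36\right) 74}{230952 + 83136} - \frac{88}{\sqrt{-109293 + 184905}} = \frac{\left(- \frac{13}{2}\right) 49 \left(-36\right) 74}{314088} - \frac{88}{\sqrt{75612}} = \left(- \frac{637}{2}\right) \left(-36\right) 74 \cdot \frac{1}{314088} - \frac{88}{2 \sqrt{18903}} = 11466 \cdot 74 \cdot \frac{1}{314088} - 88 \frac{\sqrt{18903}}{37806} = 848484 \cdot \frac{1}{314088} - \frac{44 \sqrt{18903}}{18903} = \frac{70707}{26174} - \frac{44 \sqrt{18903}}{18903}$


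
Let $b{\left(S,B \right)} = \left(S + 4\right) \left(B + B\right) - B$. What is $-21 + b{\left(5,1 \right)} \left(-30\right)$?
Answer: $-531$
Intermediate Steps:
$b{\left(S,B \right)} = - B + 2 B \left(4 + S\right)$ ($b{\left(S,B \right)} = \left(4 + S\right) 2 B - B = 2 B \left(4 + S\right) - B = - B + 2 B \left(4 + S\right)$)
$-21 + b{\left(5,1 \right)} \left(-30\right) = -21 + 1 \left(7 + 2 \cdot 5\right) \left(-30\right) = -21 + 1 \left(7 + 10\right) \left(-30\right) = -21 + 1 \cdot 17 \left(-30\right) = -21 + 17 \left(-30\right) = -21 - 510 = -531$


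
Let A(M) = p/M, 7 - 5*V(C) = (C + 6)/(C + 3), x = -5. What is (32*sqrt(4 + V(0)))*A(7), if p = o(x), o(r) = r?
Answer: -160*sqrt(5)/7 ≈ -51.110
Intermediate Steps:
p = -5
V(C) = 7/5 - (6 + C)/(5*(3 + C)) (V(C) = 7/5 - (C + 6)/(5*(C + 3)) = 7/5 - (6 + C)/(5*(3 + C)))
A(M) = -5/M
(32*sqrt(4 + V(0)))*A(7) = (32*sqrt(4 + 3*(5 + 2*0)/(5*(3 + 0))))*(-5/7) = (32*sqrt(4 + (3/5)*(5 + 0)/3))*(-5*1/7) = (32*sqrt(4 + (3/5)*(1/3)*5))*(-5/7) = (32*sqrt(4 + 1))*(-5/7) = (32*sqrt(5))*(-5/7) = -160*sqrt(5)/7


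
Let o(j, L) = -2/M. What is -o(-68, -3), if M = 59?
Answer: 2/59 ≈ 0.033898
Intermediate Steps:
o(j, L) = -2/59
-o(-68, -3) = -1*(-2/59) = 2/59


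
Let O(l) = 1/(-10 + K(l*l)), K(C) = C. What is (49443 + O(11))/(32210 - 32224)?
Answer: -2744087/777 ≈ -3531.6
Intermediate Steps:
O(l) = 1/(-10 + l²) (O(l) = 1/(-10 + l*l) = 1/(-10 + l²))
(49443 + O(11))/(32210 - 32224) = (49443 + 1/(-10 + 11²))/(32210 - 32224) = (49443 + 1/(-10 + 121))/(-14) = (49443 + 1/111)*(-1/14) = (5488174/111)*(-1/14) = -2744087/777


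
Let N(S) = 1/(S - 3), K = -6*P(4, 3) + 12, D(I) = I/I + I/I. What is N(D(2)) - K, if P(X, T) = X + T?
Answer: 29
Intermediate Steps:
P(X, T) = T + X
D(I) = 2 (D(I) = 1 + 1 = 2)
K = -30 (K = -6*(3 + 4) + 12 = -6*7 + 12 = -42 + 12 = -30)
N(S) = 1/(-3 + S)
N(D(2)) - K = 1/(-3 + 2) - 1*(-30) = 1/(-1) + 30 = -1 + 30 = 29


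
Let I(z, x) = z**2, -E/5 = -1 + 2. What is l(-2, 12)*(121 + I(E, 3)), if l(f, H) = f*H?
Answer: -3504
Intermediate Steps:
E = -5 (E = -5*(-1 + 2) = -5*1 = -5)
l(f, H) = H*f
l(-2, 12)*(121 + I(E, 3)) = (12*(-2))*(121 + (-5)**2) = -24*(121 + 25) = -24*146 = -3504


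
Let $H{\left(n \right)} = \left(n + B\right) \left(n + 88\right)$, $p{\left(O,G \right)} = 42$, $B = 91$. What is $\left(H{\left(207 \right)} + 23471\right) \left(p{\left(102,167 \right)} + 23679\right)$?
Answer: $2642068701$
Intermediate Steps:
$H{\left(n \right)} = \left(88 + n\right) \left(91 + n\right)$ ($H{\left(n \right)} = \left(n + 91\right) \left(n + 88\right) = \left(91 + n\right) \left(88 + n\right) = \left(88 + n\right) \left(91 + n\right)$)
$\left(H{\left(207 \right)} + 23471\right) \left(p{\left(102,167 \right)} + 23679\right) = \left(\left(8008 + 207^{2} + 179 \cdot 207\right) + 23471\right) \left(42 + 23679\right) = \left(\left(8008 + 42849 + 37053\right) + 23471\right) 23721 = \left(87910 + 23471\right) 23721 = 111381 \cdot 23721 = 2642068701$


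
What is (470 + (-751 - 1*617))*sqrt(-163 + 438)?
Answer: -4490*sqrt(11) ≈ -14892.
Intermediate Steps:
(470 + (-751 - 1*617))*sqrt(-163 + 438) = (470 + (-751 - 617))*sqrt(275) = (470 - 1368)*(5*sqrt(11)) = -4490*sqrt(11)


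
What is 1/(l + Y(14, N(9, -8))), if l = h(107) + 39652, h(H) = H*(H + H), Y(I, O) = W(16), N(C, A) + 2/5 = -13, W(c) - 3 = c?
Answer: 1/62569 ≈ 1.5982e-5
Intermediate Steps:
W(c) = 3 + c
N(C, A) = -67/5 (N(C, A) = -2/5 - 13 = -67/5)
Y(I, O) = 19 (Y(I, O) = 3 + 16 = 19)
h(H) = 2*H**2 (h(H) = H*(2*H) = 2*H**2)
l = 62550 (l = 2*107**2 + 39652 = 2*11449 + 39652 = 22898 + 39652 = 62550)
1/(l + Y(14, N(9, -8))) = 1/(62550 + 19) = 1/62569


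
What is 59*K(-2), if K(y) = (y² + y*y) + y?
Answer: 354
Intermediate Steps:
K(y) = y + 2*y² (K(y) = (y² + y²) + y = 2*y² + y = y + 2*y²)
59*K(-2) = 59*(-2*(1 + 2*(-2))) = 59*(-2*(1 - 4)) = 59*(-2*(-3)) = 59*6 = 354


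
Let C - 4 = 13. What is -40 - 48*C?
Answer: -856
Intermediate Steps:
C = 17 (C = 4 + 13 = 17)
-40 - 48*C = -40 - 48*17 = -40 - 816 = -856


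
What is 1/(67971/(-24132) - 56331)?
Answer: -8044/453149221 ≈ -1.7751e-5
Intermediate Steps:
1/(67971/(-24132) - 56331) = 1/(67971*(-1/24132) - 56331) = 1/(-22657/8044 - 56331) = 1/(-453149221/8044) = -8044/453149221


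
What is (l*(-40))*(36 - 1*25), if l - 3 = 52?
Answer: -24200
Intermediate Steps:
l = 55 (l = 3 + 52 = 55)
(l*(-40))*(36 - 1*25) = (55*(-40))*(36 - 1*25) = -2200*(36 - 25) = -2200*11 = -24200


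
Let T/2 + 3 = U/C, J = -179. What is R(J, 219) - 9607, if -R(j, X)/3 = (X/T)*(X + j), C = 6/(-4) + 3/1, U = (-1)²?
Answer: -27829/7 ≈ -3975.6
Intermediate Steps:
U = 1
C = 3/2 (C = 6*(-¼) + 3*1 = -3/2 + 3 = 3/2 ≈ 1.5000)
T = -14/3 (T = -6 + 2*(1/(3/2)) = -6 + 2*(1*(⅔)) = -6 + 2*(⅔) = -6 + 4/3 = -14/3 ≈ -4.6667)
R(j, X) = 9*X*(X + j)/14 (R(j, X) = -3*X/(-14/3)*(X + j) = -3*X*(-3/14)*(X + j) = -3*(-3*X/14)*(X + j) = -(-9)*X*(X + j)/14 = 9*X*(X + j)/14)
R(J, 219) - 9607 = (9/14)*219*(219 - 179) - 9607 = (9/14)*219*40 - 9607 = 39420/7 - 9607 = -27829/7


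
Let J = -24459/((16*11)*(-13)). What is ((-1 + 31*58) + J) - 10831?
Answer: -20645333/2288 ≈ -9023.3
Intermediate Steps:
J = 24459/2288 (J = -24459/(176*(-13)) = -24459/(-2288) = -24459*(-1/2288) = 24459/2288 ≈ 10.690)
((-1 + 31*58) + J) - 10831 = ((-1 + 31*58) + 24459/2288) - 10831 = ((-1 + 1798) + 24459/2288) - 10831 = (1797 + 24459/2288) - 10831 = 4135995/2288 - 10831 = -20645333/2288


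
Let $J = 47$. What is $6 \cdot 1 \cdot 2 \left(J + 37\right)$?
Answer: $1008$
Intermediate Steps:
$6 \cdot 1 \cdot 2 \left(J + 37\right) = 6 \cdot 1 \cdot 2 \left(47 + 37\right) = 6 \cdot 2 \cdot 84 = 12 \cdot 84 = 1008$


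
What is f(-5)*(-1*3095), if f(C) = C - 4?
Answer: 27855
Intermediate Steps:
f(C) = -4 + C
f(-5)*(-1*3095) = (-4 - 5)*(-1*3095) = -9*(-3095) = 27855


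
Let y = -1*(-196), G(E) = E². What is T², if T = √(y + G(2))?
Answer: 200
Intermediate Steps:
y = 196
T = 10*√2 (T = √(196 + 2²) = √(196 + 4) = √200 = 10*√2 ≈ 14.142)
T² = (10*√2)² = 200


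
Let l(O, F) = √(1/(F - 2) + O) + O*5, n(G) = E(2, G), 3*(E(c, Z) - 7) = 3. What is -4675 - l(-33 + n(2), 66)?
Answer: -4550 - I*√1599/8 ≈ -4550.0 - 4.9984*I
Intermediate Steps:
E(c, Z) = 8 (E(c, Z) = 7 + (⅓)*3 = 7 + 1 = 8)
n(G) = 8
l(O, F) = √(O + 1/(-2 + F)) + 5*O (l(O, F) = √(1/(-2 + F) + O) + 5*O = √(O + 1/(-2 + F)) + 5*O)
-4675 - l(-33 + n(2), 66) = -4675 - (√((1 + (-33 + 8)*(-2 + 66))/(-2 + 66)) + 5*(-33 + 8)) = -4675 - (√((1 - 25*64)/64) + 5*(-25)) = -4675 - (√((1 - 1600)/64) - 125) = -4675 - (√((1/64)*(-1599)) - 125) = -4675 - (√(-1599/64) - 125) = -4675 - (I*√1599/8 - 125) = -4675 - (-125 + I*√1599/8) = -4675 + (125 - I*√1599/8) = -4550 - I*√1599/8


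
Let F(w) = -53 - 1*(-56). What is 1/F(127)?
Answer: 1/3 ≈ 0.33333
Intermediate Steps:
F(w) = 3 (F(w) = -53 + 56 = 3)
1/F(127) = 1/3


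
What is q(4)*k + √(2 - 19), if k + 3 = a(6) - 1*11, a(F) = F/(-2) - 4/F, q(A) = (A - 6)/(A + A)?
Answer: 53/12 + I*√17 ≈ 4.4167 + 4.1231*I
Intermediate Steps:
q(A) = (-6 + A)/(2*A) (q(A) = (-6 + A)/((2*A)) = (-6 + A)*(1/(2*A)) = (-6 + A)/(2*A))
a(F) = -4/F - F/2 (a(F) = F*(-½) - 4/F = -F/2 - 4/F = -4/F - F/2)
k = -53/3 (k = -3 + ((-4/6 - ½*6) - 1*11) = -3 + ((-4*⅙ - 3) - 11) = -3 + ((-⅔ - 3) - 11) = -3 + (-11/3 - 11) = -3 - 44/3 = -53/3 ≈ -17.667)
q(4)*k + √(2 - 19) = ((½)*(-6 + 4)/4)*(-53/3) + √(2 - 19) = ((½)*(¼)*(-2))*(-53/3) + √(-17) = -¼*(-53/3) + I*√17 = 53/12 + I*√17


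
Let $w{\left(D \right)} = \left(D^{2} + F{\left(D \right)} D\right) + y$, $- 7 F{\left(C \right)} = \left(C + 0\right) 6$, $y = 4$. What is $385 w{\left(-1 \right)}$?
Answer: $1595$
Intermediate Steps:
$F{\left(C \right)} = - \frac{6 C}{7}$ ($F{\left(C \right)} = - \frac{\left(C + 0\right) 6}{7} = - \frac{C 6}{7} = - \frac{6 C}{7}$)
$w{\left(D \right)} = 4 + \frac{D^{2}}{7}$ ($w{\left(D \right)} = \left(D^{2} + - \frac{6 D}{7} D\right) + 4 = \left(D^{2} - \frac{6 D^{2}}{7}\right) + 4 = \frac{D^{2}}{7} + 4 = 4 + \frac{D^{2}}{7}$)
$385 w{\left(-1 \right)} = 385 \left(4 + \frac{\left(-1\right)^{2}}{7}\right) = 385 \left(4 + \frac{1}{7} \cdot 1\right) = 385 \left(4 + \frac{1}{7}\right) = 385 \cdot \frac{29}{7} = 1595$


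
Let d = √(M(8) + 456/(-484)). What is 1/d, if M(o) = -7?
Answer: -11*I/31 ≈ -0.35484*I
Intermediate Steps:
d = 31*I/11 (d = √(-7 + 456/(-484)) = √(-7 + 456*(-1/484)) = √(-7 - 114/121) = √(-961/121) = 31*I/11 ≈ 2.8182*I)
1/d = 1/(31*I/11) = -11*I/31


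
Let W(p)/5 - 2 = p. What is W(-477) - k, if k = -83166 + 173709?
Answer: -92918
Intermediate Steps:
k = 90543
W(p) = 10 + 5*p
W(-477) - k = (10 + 5*(-477)) - 1*90543 = (10 - 2385) - 90543 = -2375 - 90543 = -92918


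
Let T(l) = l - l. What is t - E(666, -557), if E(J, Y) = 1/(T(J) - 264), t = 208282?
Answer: 54986449/264 ≈ 2.0828e+5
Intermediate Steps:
T(l) = 0
E(J, Y) = -1/264 (E(J, Y) = 1/(0 - 264) = 1/(-264) = -1/264)
t - E(666, -557) = 208282 - 1*(-1/264) = 208282 + 1/264 = 54986449/264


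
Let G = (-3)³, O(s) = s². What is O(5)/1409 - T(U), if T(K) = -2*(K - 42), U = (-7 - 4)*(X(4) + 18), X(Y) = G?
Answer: 160651/1409 ≈ 114.02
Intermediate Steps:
G = -27
X(Y) = -27
U = 99 (U = (-7 - 4)*(-27 + 18) = -11*(-9) = 99)
T(K) = 84 - 2*K (T(K) = -2*(-42 + K) = 84 - 2*K)
O(5)/1409 - T(U) = 5²/1409 - (84 - 2*99) = 25*(1/1409) - (84 - 198) = 25/1409 - 1*(-114) = 25/1409 + 114 = 160651/1409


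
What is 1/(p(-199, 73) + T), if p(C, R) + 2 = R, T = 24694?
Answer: 1/24765 ≈ 4.0380e-5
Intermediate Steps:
p(C, R) = -2 + R
1/(p(-199, 73) + T) = 1/((-2 + 73) + 24694) = 1/(71 + 24694) = 1/24765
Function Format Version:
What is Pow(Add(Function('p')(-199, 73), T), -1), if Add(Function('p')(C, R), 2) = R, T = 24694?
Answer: Rational(1, 24765) ≈ 4.0380e-5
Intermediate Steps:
Function('p')(C, R) = Add(-2, R)
Pow(Add(Function('p')(-199, 73), T), -1) = Pow(Add(Add(-2, 73), 24694), -1) = Pow(Add(71, 24694), -1) = Pow(24765, -1) = Rational(1, 24765)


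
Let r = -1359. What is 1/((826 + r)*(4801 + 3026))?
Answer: -1/4171791 ≈ -2.3971e-7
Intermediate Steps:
1/((826 + r)*(4801 + 3026)) = 1/((826 - 1359)*(4801 + 3026)) = 1/(-533*7827) = 1/(-4171791) = -1/4171791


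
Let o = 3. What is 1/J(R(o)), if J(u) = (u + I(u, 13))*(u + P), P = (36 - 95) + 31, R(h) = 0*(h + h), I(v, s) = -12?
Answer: 1/336 ≈ 0.0029762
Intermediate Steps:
R(h) = 0 (R(h) = 0*(2*h) = 0)
P = -28 (P = -59 + 31 = -28)
J(u) = (-28 + u)*(-12 + u) (J(u) = (u - 12)*(u - 28) = (-12 + u)*(-28 + u) = (-28 + u)*(-12 + u))
1/J(R(o)) = 1/(336 + 0² - 40*0) = 1/(336 + 0 + 0) = 1/336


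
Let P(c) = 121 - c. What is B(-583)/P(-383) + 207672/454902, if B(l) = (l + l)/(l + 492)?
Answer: 119703385/248376492 ≈ 0.48194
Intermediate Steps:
B(l) = 2*l/(492 + l) (B(l) = (2*l)/(492 + l) = 2*l/(492 + l))
B(-583)/P(-383) + 207672/454902 = (2*(-583)/(492 - 583))/(121 - 1*(-383)) + 207672/454902 = (2*(-583)/(-91))/(121 + 383) + 207672*(1/454902) = (2*(-583)*(-1/91))/504 + 34612/75817 = (1166/91)*(1/504) + 34612/75817 = 583/22932 + 34612/75817 = 119703385/248376492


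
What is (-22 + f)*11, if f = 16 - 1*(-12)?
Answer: 66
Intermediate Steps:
f = 28 (f = 16 + 12 = 28)
(-22 + f)*11 = (-22 + 28)*11 = 6*11 = 66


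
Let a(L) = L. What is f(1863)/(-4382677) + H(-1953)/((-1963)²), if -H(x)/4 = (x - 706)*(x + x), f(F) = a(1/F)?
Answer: -2007133144045465/186168506250051 ≈ -10.781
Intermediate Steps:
f(F) = 1/F
H(x) = -8*x*(-706 + x) (H(x) = -4*(x - 706)*(x + x) = -4*(-706 + x)*2*x = -8*x*(-706 + x))
f(1863)/(-4382677) + H(-1953)/((-1963)²) = 1/(1863*(-4382677)) + (8*(-1953)*(706 - 1*(-1953)))/((-1963)²) = (1/1863)*(-1/4382677) + (8*(-1953)*(706 + 1953))/3853369 = -1/8164927251 + (8*(-1953)*2659)*(1/3853369) = -1/8164927251 - 41544216*1/3853369 = -1/8164927251 - 41544216/3853369 = -2007133144045465/186168506250051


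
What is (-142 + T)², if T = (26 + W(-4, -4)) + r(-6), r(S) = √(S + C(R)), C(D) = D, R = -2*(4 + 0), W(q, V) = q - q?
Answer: (116 - I*√14)² ≈ 13442.0 - 868.06*I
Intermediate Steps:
W(q, V) = 0
R = -8 (R = -2*4 = -8)
r(S) = √(-8 + S) (r(S) = √(S - 8) = √(-8 + S))
T = 26 + I*√14 (T = (26 + 0) + √(-8 - 6) = 26 + √(-14) = 26 + I*√14 ≈ 26.0 + 3.7417*I)
(-142 + T)² = (-142 + (26 + I*√14))² = (-116 + I*√14)²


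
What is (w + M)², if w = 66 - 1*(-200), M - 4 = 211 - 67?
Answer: 171396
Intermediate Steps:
M = 148 (M = 4 + (211 - 67) = 4 + 144 = 148)
w = 266 (w = 66 + 200 = 266)
(w + M)² = (266 + 148)² = 414² = 171396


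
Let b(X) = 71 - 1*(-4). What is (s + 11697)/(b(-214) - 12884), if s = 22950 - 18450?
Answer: -16197/12809 ≈ -1.2645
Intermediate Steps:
s = 4500
b(X) = 75 (b(X) = 71 + 4 = 75)
(s + 11697)/(b(-214) - 12884) = (4500 + 11697)/(75 - 12884) = 16197/(-12809) = 16197*(-1/12809) = -16197/12809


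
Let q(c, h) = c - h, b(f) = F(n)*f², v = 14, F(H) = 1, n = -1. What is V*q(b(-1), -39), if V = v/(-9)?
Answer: -560/9 ≈ -62.222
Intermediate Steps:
b(f) = f² (b(f) = 1*f² = f²)
V = -14/9 (V = 14/(-9) = 14*(-⅑) = -14/9 ≈ -1.5556)
V*q(b(-1), -39) = -14*((-1)² - 1*(-39))/9 = -14*(1 + 39)/9 = -14/9*40 = -560/9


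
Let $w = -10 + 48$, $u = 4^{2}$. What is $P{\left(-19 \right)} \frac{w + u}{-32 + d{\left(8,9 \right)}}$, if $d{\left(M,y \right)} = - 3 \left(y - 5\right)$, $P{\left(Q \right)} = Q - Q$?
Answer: $0$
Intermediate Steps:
$P{\left(Q \right)} = 0$
$d{\left(M,y \right)} = 15 - 3 y$ ($d{\left(M,y \right)} = - 3 \left(-5 + y\right) = 15 - 3 y$)
$u = 16$
$w = 38$
$P{\left(-19 \right)} \frac{w + u}{-32 + d{\left(8,9 \right)}} = 0 \frac{38 + 16}{-32 + \left(15 - 27\right)} = 0 \frac{54}{-32 + \left(15 - 27\right)} = 0 \frac{54}{-32 - 12} = 0 \frac{54}{-44} = 0 \cdot 54 \left(- \frac{1}{44}\right) = 0 \left(- \frac{27}{22}\right) = 0$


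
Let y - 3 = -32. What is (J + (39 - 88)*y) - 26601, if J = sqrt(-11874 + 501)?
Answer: -25180 + I*sqrt(11373) ≈ -25180.0 + 106.64*I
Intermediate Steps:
y = -29 (y = 3 - 32 = -29)
J = I*sqrt(11373) (J = sqrt(-11373) = I*sqrt(11373) ≈ 106.64*I)
(J + (39 - 88)*y) - 26601 = (I*sqrt(11373) + (39 - 88)*(-29)) - 26601 = (I*sqrt(11373) - 49*(-29)) - 26601 = (I*sqrt(11373) + 1421) - 26601 = (1421 + I*sqrt(11373)) - 26601 = -25180 + I*sqrt(11373)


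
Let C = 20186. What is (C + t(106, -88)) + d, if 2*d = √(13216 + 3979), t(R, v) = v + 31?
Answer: 20129 + √17195/2 ≈ 20195.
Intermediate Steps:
t(R, v) = 31 + v
d = √17195/2 (d = √(13216 + 3979)/2 = √17195/2 ≈ 65.565)
(C + t(106, -88)) + d = (20186 + (31 - 88)) + √17195/2 = (20186 - 57) + √17195/2 = 20129 + √17195/2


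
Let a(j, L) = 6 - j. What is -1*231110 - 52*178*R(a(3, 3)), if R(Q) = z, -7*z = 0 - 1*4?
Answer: -1654794/7 ≈ -2.3640e+5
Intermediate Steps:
z = 4/7 (z = -(0 - 1*4)/7 = -(0 - 4)/7 = -1/7*(-4) = 4/7 ≈ 0.57143)
R(Q) = 4/7
-1*231110 - 52*178*R(a(3, 3)) = -1*231110 - 52*178*4/7 = -231110 - 9256*4/7 = -231110 - 1*37024/7 = -231110 - 37024/7 = -1654794/7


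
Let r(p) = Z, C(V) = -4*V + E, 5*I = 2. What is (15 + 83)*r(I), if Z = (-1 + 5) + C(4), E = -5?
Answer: -1666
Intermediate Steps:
I = 2/5 (I = (1/5)*2 = 2/5 ≈ 0.40000)
C(V) = -5 - 4*V (C(V) = -4*V - 5 = -5 - 4*V)
Z = -17 (Z = (-1 + 5) + (-5 - 4*4) = 4 + (-5 - 16) = 4 - 21 = -17)
r(p) = -17
(15 + 83)*r(I) = (15 + 83)*(-17) = 98*(-17) = -1666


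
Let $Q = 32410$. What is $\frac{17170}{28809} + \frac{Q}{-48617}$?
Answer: $- \frac{98945800}{1400607153} \approx -0.070645$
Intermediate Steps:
$\frac{17170}{28809} + \frac{Q}{-48617} = \frac{17170}{28809} + \frac{32410}{-48617} = 17170 \cdot \frac{1}{28809} + 32410 \left(- \frac{1}{48617}\right) = \frac{17170}{28809} - \frac{32410}{48617} = - \frac{98945800}{1400607153}$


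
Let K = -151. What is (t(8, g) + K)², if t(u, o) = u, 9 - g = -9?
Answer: 20449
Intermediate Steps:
g = 18 (g = 9 - 1*(-9) = 9 + 9 = 18)
(t(8, g) + K)² = (8 - 151)² = (-143)² = 20449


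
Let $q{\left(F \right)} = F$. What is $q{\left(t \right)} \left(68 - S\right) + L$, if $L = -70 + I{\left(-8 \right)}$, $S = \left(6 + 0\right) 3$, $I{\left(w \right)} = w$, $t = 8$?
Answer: $322$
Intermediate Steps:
$S = 18$ ($S = 6 \cdot 3 = 18$)
$L = -78$ ($L = -70 - 8 = -78$)
$q{\left(t \right)} \left(68 - S\right) + L = 8 \left(68 - 18\right) - 78 = 8 \cdot 50 - 78 = 400 - 78 = 322$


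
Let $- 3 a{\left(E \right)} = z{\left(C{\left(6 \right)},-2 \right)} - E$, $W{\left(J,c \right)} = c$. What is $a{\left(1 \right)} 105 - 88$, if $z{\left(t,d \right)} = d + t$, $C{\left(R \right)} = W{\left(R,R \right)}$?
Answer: $-193$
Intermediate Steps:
$C{\left(R \right)} = R$
$a{\left(E \right)} = - \frac{4}{3} + \frac{E}{3}$ ($a{\left(E \right)} = - \frac{\left(-2 + 6\right) - E}{3} = - \frac{4 - E}{3} = - \frac{4}{3} + \frac{E}{3}$)
$a{\left(1 \right)} 105 - 88 = \left(- \frac{4}{3} + \frac{1}{3} \cdot 1\right) 105 - 88 = \left(- \frac{4}{3} + \frac{1}{3}\right) 105 - 88 = \left(-1\right) 105 - 88 = -105 - 88 = -193$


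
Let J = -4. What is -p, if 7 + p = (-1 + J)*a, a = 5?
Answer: 32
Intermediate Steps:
p = -32 (p = -7 + (-1 - 4)*5 = -7 - 5*5 = -7 - 25 = -32)
-p = -1*(-32) = 32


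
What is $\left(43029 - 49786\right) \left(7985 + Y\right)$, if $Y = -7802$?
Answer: $-1236531$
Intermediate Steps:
$\left(43029 - 49786\right) \left(7985 + Y\right) = \left(43029 - 49786\right) \left(7985 - 7802\right) = \left(-6757\right) 183 = -1236531$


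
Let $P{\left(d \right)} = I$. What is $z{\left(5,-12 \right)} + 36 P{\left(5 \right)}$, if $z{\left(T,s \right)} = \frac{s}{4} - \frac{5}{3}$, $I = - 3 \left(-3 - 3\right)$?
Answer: $\frac{1930}{3} \approx 643.33$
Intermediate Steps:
$I = 18$ ($I = \left(-3\right) \left(-6\right) = 18$)
$P{\left(d \right)} = 18$
$z{\left(T,s \right)} = - \frac{5}{3} + \frac{s}{4}$ ($z{\left(T,s \right)} = s \frac{1}{4} - \frac{5}{3} = \frac{s}{4} - \frac{5}{3} = - \frac{5}{3} + \frac{s}{4}$)
$z{\left(5,-12 \right)} + 36 P{\left(5 \right)} = \left(- \frac{5}{3} + \frac{1}{4} \left(-12\right)\right) + 36 \cdot 18 = \left(- \frac{5}{3} - 3\right) + 648 = - \frac{14}{3} + 648 = \frac{1930}{3}$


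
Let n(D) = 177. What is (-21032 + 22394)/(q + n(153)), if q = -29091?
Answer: -227/4819 ≈ -0.047105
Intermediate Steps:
(-21032 + 22394)/(q + n(153)) = (-21032 + 22394)/(-29091 + 177) = 1362/(-28914) = 1362*(-1/28914) = -227/4819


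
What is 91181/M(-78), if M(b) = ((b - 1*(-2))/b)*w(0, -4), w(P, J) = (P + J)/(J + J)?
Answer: 187161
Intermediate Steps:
w(P, J) = (J + P)/(2*J) (w(P, J) = (J + P)/((2*J)) = (J + P)*(1/(2*J)) = (J + P)/(2*J))
M(b) = (2 + b)/(2*b) (M(b) = ((b - 1*(-2))/b)*((1/2)*(-4 + 0)/(-4)) = ((b + 2)/b)*((1/2)*(-1/4)*(-4)) = ((2 + b)/b)*(1/2) = (2 + b)/(2*b))
91181/M(-78) = 91181/(((1/2)*(2 - 78)/(-78))) = 91181/(((1/2)*(-1/78)*(-76))) = 91181/(19/39) = 91181*(39/19) = 187161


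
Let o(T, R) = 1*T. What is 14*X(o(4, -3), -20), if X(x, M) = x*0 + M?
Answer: -280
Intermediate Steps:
o(T, R) = T
X(x, M) = M (X(x, M) = 0 + M = M)
14*X(o(4, -3), -20) = 14*(-20) = -280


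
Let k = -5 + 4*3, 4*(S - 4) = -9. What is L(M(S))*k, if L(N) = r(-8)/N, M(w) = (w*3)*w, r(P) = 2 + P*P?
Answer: 352/7 ≈ 50.286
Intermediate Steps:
r(P) = 2 + P²
S = 7/4 (S = 4 + (¼)*(-9) = 4 - 9/4 = 7/4 ≈ 1.7500)
k = 7 (k = -5 + 12 = 7)
M(w) = 3*w² (M(w) = (3*w)*w = 3*w²)
L(N) = 66/N (L(N) = (2 + (-8)²)/N = (2 + 64)/N = 66/N)
L(M(S))*k = (66/((3*(7/4)²)))*7 = (66/((3*(49/16))))*7 = (66/(147/16))*7 = (66*(16/147))*7 = (352/49)*7 = 352/7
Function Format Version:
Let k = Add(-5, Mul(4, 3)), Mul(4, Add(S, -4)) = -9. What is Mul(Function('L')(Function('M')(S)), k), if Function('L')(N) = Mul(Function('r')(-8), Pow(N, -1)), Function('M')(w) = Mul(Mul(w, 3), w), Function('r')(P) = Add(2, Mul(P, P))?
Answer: Rational(352, 7) ≈ 50.286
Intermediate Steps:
Function('r')(P) = Add(2, Pow(P, 2))
S = Rational(7, 4) (S = Add(4, Mul(Rational(1, 4), -9)) = Add(4, Rational(-9, 4)) = Rational(7, 4) ≈ 1.7500)
k = 7 (k = Add(-5, 12) = 7)
Function('M')(w) = Mul(3, Pow(w, 2)) (Function('M')(w) = Mul(Mul(3, w), w) = Mul(3, Pow(w, 2)))
Function('L')(N) = Mul(66, Pow(N, -1)) (Function('L')(N) = Mul(Add(2, Pow(-8, 2)), Pow(N, -1)) = Mul(Add(2, 64), Pow(N, -1)) = Mul(66, Pow(N, -1)))
Mul(Function('L')(Function('M')(S)), k) = Mul(Mul(66, Pow(Mul(3, Pow(Rational(7, 4), 2)), -1)), 7) = Mul(Mul(66, Pow(Mul(3, Rational(49, 16)), -1)), 7) = Mul(Mul(66, Pow(Rational(147, 16), -1)), 7) = Mul(Mul(66, Rational(16, 147)), 7) = Mul(Rational(352, 49), 7) = Rational(352, 7)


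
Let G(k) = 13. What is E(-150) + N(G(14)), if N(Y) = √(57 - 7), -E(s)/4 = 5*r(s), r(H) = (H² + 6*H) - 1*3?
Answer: -431940 + 5*√2 ≈ -4.3193e+5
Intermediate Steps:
r(H) = -3 + H² + 6*H (r(H) = (H² + 6*H) - 3 = -3 + H² + 6*H)
E(s) = 60 - 120*s - 20*s² (E(s) = -20*(-3 + s² + 6*s) = -4*(-15 + 5*s² + 30*s) = 60 - 120*s - 20*s²)
N(Y) = 5*√2 (N(Y) = √50 = 5*√2)
E(-150) + N(G(14)) = (60 - 120*(-150) - 20*(-150)²) + 5*√2 = (60 + 18000 - 20*22500) + 5*√2 = (60 + 18000 - 450000) + 5*√2 = -431940 + 5*√2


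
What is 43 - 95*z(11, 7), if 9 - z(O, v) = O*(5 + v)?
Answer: 11728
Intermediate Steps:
z(O, v) = 9 - O*(5 + v)
43 - 95*z(11, 7) = 43 - 95*(9 - 5*11 - 1*11*7) = 43 - 95*(9 - 55 - 77) = 43 - 95*(-123) = 43 + 11685 = 11728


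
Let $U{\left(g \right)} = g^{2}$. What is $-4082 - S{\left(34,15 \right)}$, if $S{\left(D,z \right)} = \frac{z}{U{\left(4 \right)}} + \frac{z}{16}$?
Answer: $- \frac{32671}{8} \approx -4083.9$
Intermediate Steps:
$S{\left(D,z \right)} = \frac{z}{8}$ ($S{\left(D,z \right)} = \frac{z}{4^{2}} + \frac{z}{16} = \frac{z}{16} + z \frac{1}{16} = z \frac{1}{16} + \frac{z}{16} = \frac{z}{16} + \frac{z}{16} = \frac{z}{8}$)
$-4082 - S{\left(34,15 \right)} = -4082 - \frac{1}{8} \cdot 15 = -4082 - \frac{15}{8} = - \frac{32671}{8}$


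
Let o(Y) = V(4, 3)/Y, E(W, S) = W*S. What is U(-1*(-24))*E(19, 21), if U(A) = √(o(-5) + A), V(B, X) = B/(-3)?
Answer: 266*√1365/5 ≈ 1965.5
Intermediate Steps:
E(W, S) = S*W
V(B, X) = -B/3 (V(B, X) = B*(-⅓) = -B/3)
o(Y) = -4/(3*Y) (o(Y) = (-⅓*4)/Y = -4/(3*Y))
U(A) = √(4/15 + A) (U(A) = √(-4/3/(-5) + A) = √(-4/3*(-⅕) + A) = √(4/15 + A))
U(-1*(-24))*E(19, 21) = (√(60 + 225*(-1*(-24)))/15)*(21*19) = (√(60 + 225*24)/15)*399 = (√(60 + 5400)/15)*399 = (√5460/15)*399 = ((2*√1365)/15)*399 = (2*√1365/15)*399 = 266*√1365/5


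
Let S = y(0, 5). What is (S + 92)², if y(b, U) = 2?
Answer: 8836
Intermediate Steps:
S = 2
(S + 92)² = (2 + 92)² = 94² = 8836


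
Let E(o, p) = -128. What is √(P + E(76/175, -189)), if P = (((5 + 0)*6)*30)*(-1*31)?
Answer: 14*I*√143 ≈ 167.42*I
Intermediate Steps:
P = -27900 (P = ((5*6)*30)*(-31) = (30*30)*(-31) = 900*(-31) = -27900)
√(P + E(76/175, -189)) = √(-27900 - 128) = √(-28028) = 14*I*√143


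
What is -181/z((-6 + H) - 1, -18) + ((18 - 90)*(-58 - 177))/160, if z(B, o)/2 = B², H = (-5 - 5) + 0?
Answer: 121885/1156 ≈ 105.44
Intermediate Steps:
H = -10 (H = -10 + 0 = -10)
z(B, o) = 2*B²
-181/z((-6 + H) - 1, -18) + ((18 - 90)*(-58 - 177))/160 = -181*1/(2*((-6 - 10) - 1)²) + ((18 - 90)*(-58 - 177))/160 = -181*1/(2*(-16 - 1)²) - 72*(-235)*(1/160) = -181/(2*(-17)²) + 16920*(1/160) = -181/(2*289) + 423/4 = -181/578 + 423/4 = 121885/1156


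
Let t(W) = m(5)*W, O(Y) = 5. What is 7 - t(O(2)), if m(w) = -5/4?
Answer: 53/4 ≈ 13.250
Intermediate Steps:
m(w) = -5/4 (m(w) = -5*¼ = -5/4)
t(W) = -5*W/4
7 - t(O(2)) = 7 - (-5)*5/4 = 7 - 1*(-25/4) = 7 + 25/4 = 53/4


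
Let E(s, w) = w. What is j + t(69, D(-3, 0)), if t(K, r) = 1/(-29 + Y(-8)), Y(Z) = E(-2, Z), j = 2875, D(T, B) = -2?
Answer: 106374/37 ≈ 2875.0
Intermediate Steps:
Y(Z) = Z
t(K, r) = -1/37 (t(K, r) = 1/(-29 - 8) = 1/(-37) = -1/37)
j + t(69, D(-3, 0)) = 2875 - 1/37 = 106374/37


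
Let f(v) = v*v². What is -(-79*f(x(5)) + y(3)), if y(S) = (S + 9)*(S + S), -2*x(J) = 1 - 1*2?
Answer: -497/8 ≈ -62.125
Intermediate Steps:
x(J) = ½ (x(J) = -(1 - 1*2)/2 = -(1 - 2)/2 = -½*(-1) = ½)
f(v) = v³
y(S) = 2*S*(9 + S) (y(S) = (9 + S)*(2*S) = 2*S*(9 + S))
-(-79*f(x(5)) + y(3)) = -(-79*(½)³ + 2*3*(9 + 3)) = -(-79*⅛ + 2*3*12) = -(-79/8 + 72) = -1*497/8 = -497/8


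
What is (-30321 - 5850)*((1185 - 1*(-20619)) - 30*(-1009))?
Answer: -1883568654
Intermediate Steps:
(-30321 - 5850)*((1185 - 1*(-20619)) - 30*(-1009)) = -36171*((1185 + 20619) + 30270) = -36171*(21804 + 30270) = -36171*52074 = -1883568654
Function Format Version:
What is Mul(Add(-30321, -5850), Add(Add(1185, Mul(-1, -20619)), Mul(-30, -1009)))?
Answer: -1883568654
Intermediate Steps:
Mul(Add(-30321, -5850), Add(Add(1185, Mul(-1, -20619)), Mul(-30, -1009))) = Mul(-36171, Add(Add(1185, 20619), 30270)) = Mul(-36171, Add(21804, 30270)) = Mul(-36171, 52074) = -1883568654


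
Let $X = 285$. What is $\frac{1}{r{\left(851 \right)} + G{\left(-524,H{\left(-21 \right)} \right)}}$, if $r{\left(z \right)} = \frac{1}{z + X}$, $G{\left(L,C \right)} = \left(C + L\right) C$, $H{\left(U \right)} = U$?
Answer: $\frac{1136}{13001521} \approx 8.7374 \cdot 10^{-5}$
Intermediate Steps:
$G{\left(L,C \right)} = C \left(C + L\right)$
$r{\left(z \right)} = \frac{1}{285 + z}$ ($r{\left(z \right)} = \frac{1}{z + 285} = \frac{1}{285 + z}$)
$\frac{1}{r{\left(851 \right)} + G{\left(-524,H{\left(-21 \right)} \right)}} = \frac{1}{\frac{1}{285 + 851} - 21 \left(-21 - 524\right)} = \frac{1}{\frac{1}{1136} - -11445} = \frac{1}{\frac{1}{1136} + 11445} = \frac{1}{\frac{13001521}{1136}} = \frac{1136}{13001521}$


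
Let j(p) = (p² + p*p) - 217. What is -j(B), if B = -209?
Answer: -87145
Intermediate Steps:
j(p) = -217 + 2*p² (j(p) = (p² + p²) - 217 = 2*p² - 217 = -217 + 2*p²)
-j(B) = -(-217 + 2*(-209)²) = -(-217 + 2*43681) = -(-217 + 87362) = -1*87145 = -87145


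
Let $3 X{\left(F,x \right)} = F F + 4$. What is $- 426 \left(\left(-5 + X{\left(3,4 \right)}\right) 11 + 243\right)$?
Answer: $-100394$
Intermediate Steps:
$X{\left(F,x \right)} = \frac{4}{3} + \frac{F^{2}}{3}$ ($X{\left(F,x \right)} = \frac{F F + 4}{3} = \frac{F^{2} + 4}{3} = \frac{4 + F^{2}}{3} = \frac{4}{3} + \frac{F^{2}}{3}$)
$- 426 \left(\left(-5 + X{\left(3,4 \right)}\right) 11 + 243\right) = - 426 \left(\left(-5 + \left(\frac{4}{3} + \frac{3^{2}}{3}\right)\right) 11 + 243\right) = - 426 \left(\left(-5 + \left(\frac{4}{3} + \frac{1}{3} \cdot 9\right)\right) 11 + 243\right) = - 426 \left(\left(-5 + \left(\frac{4}{3} + 3\right)\right) 11 + 243\right) = - 426 \left(\left(-5 + \frac{13}{3}\right) 11 + 243\right) = - 426 \left(\left(- \frac{2}{3}\right) 11 + 243\right) = - 426 \left(- \frac{22}{3} + 243\right) = \left(-426\right) \frac{707}{3} = -100394$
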